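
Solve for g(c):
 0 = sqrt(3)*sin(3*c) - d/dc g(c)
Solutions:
 g(c) = C1 - sqrt(3)*cos(3*c)/3


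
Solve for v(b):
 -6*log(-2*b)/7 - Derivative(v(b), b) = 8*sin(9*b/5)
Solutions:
 v(b) = C1 - 6*b*log(-b)/7 - 6*b*log(2)/7 + 6*b/7 + 40*cos(9*b/5)/9


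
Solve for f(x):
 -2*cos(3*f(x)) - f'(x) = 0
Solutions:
 f(x) = -asin((C1 + exp(12*x))/(C1 - exp(12*x)))/3 + pi/3
 f(x) = asin((C1 + exp(12*x))/(C1 - exp(12*x)))/3


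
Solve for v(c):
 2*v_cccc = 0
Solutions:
 v(c) = C1 + C2*c + C3*c^2 + C4*c^3


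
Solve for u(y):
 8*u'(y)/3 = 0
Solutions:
 u(y) = C1


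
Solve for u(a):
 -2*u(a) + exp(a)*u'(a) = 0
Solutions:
 u(a) = C1*exp(-2*exp(-a))


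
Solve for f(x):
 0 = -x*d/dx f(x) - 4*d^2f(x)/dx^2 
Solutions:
 f(x) = C1 + C2*erf(sqrt(2)*x/4)


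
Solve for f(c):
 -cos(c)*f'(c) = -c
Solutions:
 f(c) = C1 + Integral(c/cos(c), c)


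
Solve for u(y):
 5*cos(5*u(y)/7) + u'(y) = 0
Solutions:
 5*y - 7*log(sin(5*u(y)/7) - 1)/10 + 7*log(sin(5*u(y)/7) + 1)/10 = C1


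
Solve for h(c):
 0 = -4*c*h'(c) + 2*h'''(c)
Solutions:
 h(c) = C1 + Integral(C2*airyai(2^(1/3)*c) + C3*airybi(2^(1/3)*c), c)


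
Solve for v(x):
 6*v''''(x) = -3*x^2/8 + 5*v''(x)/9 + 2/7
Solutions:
 v(x) = C1 + C2*x + C3*exp(-sqrt(30)*x/18) + C4*exp(sqrt(30)*x/18) + 9*x^4/160 + 4923*x^2/700


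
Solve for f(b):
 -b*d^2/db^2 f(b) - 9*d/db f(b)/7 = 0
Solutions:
 f(b) = C1 + C2/b^(2/7)


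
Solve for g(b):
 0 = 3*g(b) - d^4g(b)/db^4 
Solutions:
 g(b) = C1*exp(-3^(1/4)*b) + C2*exp(3^(1/4)*b) + C3*sin(3^(1/4)*b) + C4*cos(3^(1/4)*b)


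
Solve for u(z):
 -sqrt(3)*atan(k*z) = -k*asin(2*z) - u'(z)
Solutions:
 u(z) = C1 - k*(z*asin(2*z) + sqrt(1 - 4*z^2)/2) + sqrt(3)*Piecewise((z*atan(k*z) - log(k^2*z^2 + 1)/(2*k), Ne(k, 0)), (0, True))


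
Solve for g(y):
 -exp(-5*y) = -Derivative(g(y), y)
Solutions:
 g(y) = C1 - exp(-5*y)/5


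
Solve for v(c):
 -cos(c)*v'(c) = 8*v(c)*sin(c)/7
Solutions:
 v(c) = C1*cos(c)^(8/7)


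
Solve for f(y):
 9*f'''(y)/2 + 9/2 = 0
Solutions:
 f(y) = C1 + C2*y + C3*y^2 - y^3/6


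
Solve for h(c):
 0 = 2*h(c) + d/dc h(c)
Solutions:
 h(c) = C1*exp(-2*c)


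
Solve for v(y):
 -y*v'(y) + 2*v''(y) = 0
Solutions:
 v(y) = C1 + C2*erfi(y/2)


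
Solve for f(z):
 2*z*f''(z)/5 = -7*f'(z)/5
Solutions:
 f(z) = C1 + C2/z^(5/2)


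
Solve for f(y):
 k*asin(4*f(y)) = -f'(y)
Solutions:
 Integral(1/asin(4*_y), (_y, f(y))) = C1 - k*y


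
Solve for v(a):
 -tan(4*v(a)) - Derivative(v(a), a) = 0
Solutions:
 v(a) = -asin(C1*exp(-4*a))/4 + pi/4
 v(a) = asin(C1*exp(-4*a))/4


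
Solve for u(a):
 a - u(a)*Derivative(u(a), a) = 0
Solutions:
 u(a) = -sqrt(C1 + a^2)
 u(a) = sqrt(C1 + a^2)


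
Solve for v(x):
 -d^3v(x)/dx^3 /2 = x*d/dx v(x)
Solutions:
 v(x) = C1 + Integral(C2*airyai(-2^(1/3)*x) + C3*airybi(-2^(1/3)*x), x)


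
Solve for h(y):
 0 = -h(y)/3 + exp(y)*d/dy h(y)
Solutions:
 h(y) = C1*exp(-exp(-y)/3)


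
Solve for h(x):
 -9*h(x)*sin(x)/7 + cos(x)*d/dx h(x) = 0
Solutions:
 h(x) = C1/cos(x)^(9/7)


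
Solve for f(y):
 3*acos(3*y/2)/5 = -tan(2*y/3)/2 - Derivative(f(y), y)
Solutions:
 f(y) = C1 - 3*y*acos(3*y/2)/5 + sqrt(4 - 9*y^2)/5 + 3*log(cos(2*y/3))/4


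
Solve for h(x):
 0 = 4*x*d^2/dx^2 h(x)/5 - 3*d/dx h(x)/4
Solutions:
 h(x) = C1 + C2*x^(31/16)


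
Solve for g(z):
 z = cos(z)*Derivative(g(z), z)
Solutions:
 g(z) = C1 + Integral(z/cos(z), z)


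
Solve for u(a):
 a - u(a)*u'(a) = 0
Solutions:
 u(a) = -sqrt(C1 + a^2)
 u(a) = sqrt(C1 + a^2)


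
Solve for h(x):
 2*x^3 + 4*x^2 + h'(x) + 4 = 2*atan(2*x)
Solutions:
 h(x) = C1 - x^4/2 - 4*x^3/3 + 2*x*atan(2*x) - 4*x - log(4*x^2 + 1)/2


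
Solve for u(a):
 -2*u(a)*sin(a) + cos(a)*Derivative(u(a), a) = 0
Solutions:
 u(a) = C1/cos(a)^2


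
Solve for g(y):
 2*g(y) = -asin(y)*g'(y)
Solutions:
 g(y) = C1*exp(-2*Integral(1/asin(y), y))


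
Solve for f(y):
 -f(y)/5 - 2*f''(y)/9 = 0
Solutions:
 f(y) = C1*sin(3*sqrt(10)*y/10) + C2*cos(3*sqrt(10)*y/10)


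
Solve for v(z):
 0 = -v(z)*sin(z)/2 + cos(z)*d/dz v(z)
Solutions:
 v(z) = C1/sqrt(cos(z))


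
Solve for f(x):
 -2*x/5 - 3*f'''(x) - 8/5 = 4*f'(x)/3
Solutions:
 f(x) = C1 + C2*sin(2*x/3) + C3*cos(2*x/3) - 3*x^2/20 - 6*x/5


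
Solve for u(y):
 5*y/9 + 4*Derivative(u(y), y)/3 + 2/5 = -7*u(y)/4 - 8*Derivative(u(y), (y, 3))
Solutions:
 u(y) = C1*exp(-y*(-(189 + sqrt(36233))^(1/3) + 8/(189 + sqrt(36233))^(1/3))/24)*sin(sqrt(3)*y*(8/(189 + sqrt(36233))^(1/3) + (189 + sqrt(36233))^(1/3))/24) + C2*exp(-y*(-(189 + sqrt(36233))^(1/3) + 8/(189 + sqrt(36233))^(1/3))/24)*cos(sqrt(3)*y*(8/(189 + sqrt(36233))^(1/3) + (189 + sqrt(36233))^(1/3))/24) + C3*exp(y*(-(189 + sqrt(36233))^(1/3) + 8/(189 + sqrt(36233))^(1/3))/12) - 20*y/63 + 88/6615


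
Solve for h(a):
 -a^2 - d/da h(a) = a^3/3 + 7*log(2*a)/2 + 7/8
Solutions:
 h(a) = C1 - a^4/12 - a^3/3 - 7*a*log(a)/2 - 7*a*log(2)/2 + 21*a/8


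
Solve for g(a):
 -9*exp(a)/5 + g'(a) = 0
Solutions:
 g(a) = C1 + 9*exp(a)/5


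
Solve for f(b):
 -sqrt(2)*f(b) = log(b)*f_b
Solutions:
 f(b) = C1*exp(-sqrt(2)*li(b))


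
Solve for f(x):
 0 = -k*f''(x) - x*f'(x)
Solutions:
 f(x) = C1 + C2*sqrt(k)*erf(sqrt(2)*x*sqrt(1/k)/2)


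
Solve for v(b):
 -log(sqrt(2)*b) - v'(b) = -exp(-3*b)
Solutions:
 v(b) = C1 - b*log(b) + b*(1 - log(2)/2) - exp(-3*b)/3


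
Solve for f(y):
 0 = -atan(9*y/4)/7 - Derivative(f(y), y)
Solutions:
 f(y) = C1 - y*atan(9*y/4)/7 + 2*log(81*y^2 + 16)/63


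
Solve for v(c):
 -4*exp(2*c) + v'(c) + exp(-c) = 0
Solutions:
 v(c) = C1 + 2*exp(2*c) + exp(-c)


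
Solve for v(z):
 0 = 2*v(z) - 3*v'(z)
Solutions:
 v(z) = C1*exp(2*z/3)


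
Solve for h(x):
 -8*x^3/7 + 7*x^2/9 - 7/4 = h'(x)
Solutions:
 h(x) = C1 - 2*x^4/7 + 7*x^3/27 - 7*x/4


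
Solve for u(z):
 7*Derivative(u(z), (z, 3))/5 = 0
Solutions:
 u(z) = C1 + C2*z + C3*z^2


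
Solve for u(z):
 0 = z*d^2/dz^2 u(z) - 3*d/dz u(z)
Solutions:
 u(z) = C1 + C2*z^4


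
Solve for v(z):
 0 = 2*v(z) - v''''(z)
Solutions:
 v(z) = C1*exp(-2^(1/4)*z) + C2*exp(2^(1/4)*z) + C3*sin(2^(1/4)*z) + C4*cos(2^(1/4)*z)


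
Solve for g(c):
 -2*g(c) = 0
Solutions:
 g(c) = 0


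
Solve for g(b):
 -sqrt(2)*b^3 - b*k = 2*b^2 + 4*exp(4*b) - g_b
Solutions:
 g(b) = C1 + sqrt(2)*b^4/4 + 2*b^3/3 + b^2*k/2 + exp(4*b)


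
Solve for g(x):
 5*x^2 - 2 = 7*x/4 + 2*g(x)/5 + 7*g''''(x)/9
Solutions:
 g(x) = 25*x^2/2 - 35*x/8 + (C1*sin(sqrt(3)*70^(3/4)*x/70) + C2*cos(sqrt(3)*70^(3/4)*x/70))*exp(-sqrt(3)*70^(3/4)*x/70) + (C3*sin(sqrt(3)*70^(3/4)*x/70) + C4*cos(sqrt(3)*70^(3/4)*x/70))*exp(sqrt(3)*70^(3/4)*x/70) - 5


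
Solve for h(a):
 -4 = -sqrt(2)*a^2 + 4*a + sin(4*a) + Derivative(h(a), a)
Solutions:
 h(a) = C1 + sqrt(2)*a^3/3 - 2*a^2 - 4*a + cos(4*a)/4


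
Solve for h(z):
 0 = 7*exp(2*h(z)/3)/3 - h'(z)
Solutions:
 h(z) = 3*log(-sqrt(-1/(C1 + 7*z))) - 3*log(2)/2 + 3*log(3)
 h(z) = 3*log(-1/(C1 + 7*z))/2 - 3*log(2)/2 + 3*log(3)


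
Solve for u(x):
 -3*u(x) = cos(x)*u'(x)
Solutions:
 u(x) = C1*(sin(x) - 1)^(3/2)/(sin(x) + 1)^(3/2)


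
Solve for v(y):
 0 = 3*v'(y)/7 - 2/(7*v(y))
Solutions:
 v(y) = -sqrt(C1 + 12*y)/3
 v(y) = sqrt(C1 + 12*y)/3


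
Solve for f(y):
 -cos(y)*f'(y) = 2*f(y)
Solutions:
 f(y) = C1*(sin(y) - 1)/(sin(y) + 1)


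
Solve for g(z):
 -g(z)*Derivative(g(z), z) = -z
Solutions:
 g(z) = -sqrt(C1 + z^2)
 g(z) = sqrt(C1 + z^2)


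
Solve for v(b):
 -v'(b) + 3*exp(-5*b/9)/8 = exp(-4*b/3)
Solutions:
 v(b) = C1 + 3*exp(-4*b/3)/4 - 27*exp(-5*b/9)/40


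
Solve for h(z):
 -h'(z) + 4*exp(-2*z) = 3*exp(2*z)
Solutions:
 h(z) = C1 - 3*exp(2*z)/2 - 2*exp(-2*z)


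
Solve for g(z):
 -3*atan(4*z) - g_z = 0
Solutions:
 g(z) = C1 - 3*z*atan(4*z) + 3*log(16*z^2 + 1)/8


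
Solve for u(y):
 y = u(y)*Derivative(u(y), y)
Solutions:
 u(y) = -sqrt(C1 + y^2)
 u(y) = sqrt(C1 + y^2)


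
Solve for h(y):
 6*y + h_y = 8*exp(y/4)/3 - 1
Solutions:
 h(y) = C1 - 3*y^2 - y + 32*exp(y/4)/3


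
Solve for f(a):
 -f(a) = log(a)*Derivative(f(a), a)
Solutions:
 f(a) = C1*exp(-li(a))


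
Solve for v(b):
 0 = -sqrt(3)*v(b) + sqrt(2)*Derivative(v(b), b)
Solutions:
 v(b) = C1*exp(sqrt(6)*b/2)


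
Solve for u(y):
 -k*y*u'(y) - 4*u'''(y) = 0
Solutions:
 u(y) = C1 + Integral(C2*airyai(2^(1/3)*y*(-k)^(1/3)/2) + C3*airybi(2^(1/3)*y*(-k)^(1/3)/2), y)


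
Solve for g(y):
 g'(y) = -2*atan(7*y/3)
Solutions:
 g(y) = C1 - 2*y*atan(7*y/3) + 3*log(49*y^2 + 9)/7


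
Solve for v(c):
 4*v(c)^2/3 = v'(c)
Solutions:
 v(c) = -3/(C1 + 4*c)


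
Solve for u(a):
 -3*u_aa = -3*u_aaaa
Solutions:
 u(a) = C1 + C2*a + C3*exp(-a) + C4*exp(a)


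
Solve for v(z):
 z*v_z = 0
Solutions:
 v(z) = C1


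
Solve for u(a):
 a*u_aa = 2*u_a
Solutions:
 u(a) = C1 + C2*a^3


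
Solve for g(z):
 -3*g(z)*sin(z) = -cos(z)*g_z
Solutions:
 g(z) = C1/cos(z)^3


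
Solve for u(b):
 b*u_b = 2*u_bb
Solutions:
 u(b) = C1 + C2*erfi(b/2)


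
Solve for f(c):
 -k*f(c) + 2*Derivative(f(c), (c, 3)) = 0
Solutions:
 f(c) = C1*exp(2^(2/3)*c*k^(1/3)/2) + C2*exp(2^(2/3)*c*k^(1/3)*(-1 + sqrt(3)*I)/4) + C3*exp(-2^(2/3)*c*k^(1/3)*(1 + sqrt(3)*I)/4)


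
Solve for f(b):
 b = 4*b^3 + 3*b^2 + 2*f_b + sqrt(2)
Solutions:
 f(b) = C1 - b^4/2 - b^3/2 + b^2/4 - sqrt(2)*b/2


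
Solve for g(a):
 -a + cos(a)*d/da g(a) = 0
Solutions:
 g(a) = C1 + Integral(a/cos(a), a)


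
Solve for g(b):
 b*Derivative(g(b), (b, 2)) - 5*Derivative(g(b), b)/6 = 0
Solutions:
 g(b) = C1 + C2*b^(11/6)


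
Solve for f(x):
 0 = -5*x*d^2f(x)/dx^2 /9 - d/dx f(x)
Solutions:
 f(x) = C1 + C2/x^(4/5)


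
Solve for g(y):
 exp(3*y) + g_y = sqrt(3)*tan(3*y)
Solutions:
 g(y) = C1 - exp(3*y)/3 - sqrt(3)*log(cos(3*y))/3


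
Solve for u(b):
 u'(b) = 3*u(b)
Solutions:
 u(b) = C1*exp(3*b)


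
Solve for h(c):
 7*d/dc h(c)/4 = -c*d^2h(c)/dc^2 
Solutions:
 h(c) = C1 + C2/c^(3/4)


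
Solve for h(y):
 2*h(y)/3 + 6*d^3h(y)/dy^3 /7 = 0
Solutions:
 h(y) = C3*exp(-21^(1/3)*y/3) + (C1*sin(3^(5/6)*7^(1/3)*y/6) + C2*cos(3^(5/6)*7^(1/3)*y/6))*exp(21^(1/3)*y/6)


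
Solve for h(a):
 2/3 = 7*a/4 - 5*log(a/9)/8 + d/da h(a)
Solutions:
 h(a) = C1 - 7*a^2/8 + 5*a*log(a)/8 - 5*a*log(3)/4 + a/24


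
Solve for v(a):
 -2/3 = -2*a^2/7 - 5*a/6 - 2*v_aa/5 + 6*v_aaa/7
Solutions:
 v(a) = C1 + C2*a + C3*exp(7*a/15) - 5*a^4/84 - 3025*a^3/3528 - 38515*a^2/8232


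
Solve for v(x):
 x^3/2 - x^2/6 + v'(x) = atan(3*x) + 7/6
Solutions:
 v(x) = C1 - x^4/8 + x^3/18 + x*atan(3*x) + 7*x/6 - log(9*x^2 + 1)/6


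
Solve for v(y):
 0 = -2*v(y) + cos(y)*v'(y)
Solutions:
 v(y) = C1*(sin(y) + 1)/(sin(y) - 1)


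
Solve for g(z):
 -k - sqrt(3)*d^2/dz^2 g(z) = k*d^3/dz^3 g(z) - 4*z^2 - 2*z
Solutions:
 g(z) = C1 + C2*z + C3*exp(-sqrt(3)*z/k) + k*z^2*(8*sqrt(3)*k - 6 - 3*sqrt(3))/18 + sqrt(3)*z^4/9 + z^3*(-4*k + sqrt(3))/9


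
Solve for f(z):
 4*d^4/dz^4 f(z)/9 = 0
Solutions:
 f(z) = C1 + C2*z + C3*z^2 + C4*z^3


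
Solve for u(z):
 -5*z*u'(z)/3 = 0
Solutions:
 u(z) = C1


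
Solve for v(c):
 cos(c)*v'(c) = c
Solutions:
 v(c) = C1 + Integral(c/cos(c), c)


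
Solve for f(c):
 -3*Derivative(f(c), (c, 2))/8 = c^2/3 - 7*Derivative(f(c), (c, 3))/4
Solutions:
 f(c) = C1 + C2*c + C3*exp(3*c/14) - 2*c^4/27 - 112*c^3/81 - 1568*c^2/81


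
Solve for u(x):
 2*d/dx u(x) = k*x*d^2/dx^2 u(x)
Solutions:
 u(x) = C1 + x^(((re(k) + 2)*re(k) + im(k)^2)/(re(k)^2 + im(k)^2))*(C2*sin(2*log(x)*Abs(im(k))/(re(k)^2 + im(k)^2)) + C3*cos(2*log(x)*im(k)/(re(k)^2 + im(k)^2)))


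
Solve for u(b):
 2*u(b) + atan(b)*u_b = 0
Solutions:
 u(b) = C1*exp(-2*Integral(1/atan(b), b))


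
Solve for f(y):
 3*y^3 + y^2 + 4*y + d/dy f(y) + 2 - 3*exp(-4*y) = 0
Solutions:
 f(y) = C1 - 3*y^4/4 - y^3/3 - 2*y^2 - 2*y - 3*exp(-4*y)/4


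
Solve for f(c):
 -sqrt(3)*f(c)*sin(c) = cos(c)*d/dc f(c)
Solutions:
 f(c) = C1*cos(c)^(sqrt(3))


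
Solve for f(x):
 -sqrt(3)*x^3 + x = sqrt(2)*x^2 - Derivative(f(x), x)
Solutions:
 f(x) = C1 + sqrt(3)*x^4/4 + sqrt(2)*x^3/3 - x^2/2


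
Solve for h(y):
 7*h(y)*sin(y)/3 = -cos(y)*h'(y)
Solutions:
 h(y) = C1*cos(y)^(7/3)


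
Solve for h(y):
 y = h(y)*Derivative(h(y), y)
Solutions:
 h(y) = -sqrt(C1 + y^2)
 h(y) = sqrt(C1 + y^2)


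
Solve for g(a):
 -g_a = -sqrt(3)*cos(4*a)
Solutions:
 g(a) = C1 + sqrt(3)*sin(4*a)/4


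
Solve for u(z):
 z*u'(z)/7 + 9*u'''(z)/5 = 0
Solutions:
 u(z) = C1 + Integral(C2*airyai(-735^(1/3)*z/21) + C3*airybi(-735^(1/3)*z/21), z)


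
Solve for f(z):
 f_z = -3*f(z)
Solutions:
 f(z) = C1*exp(-3*z)


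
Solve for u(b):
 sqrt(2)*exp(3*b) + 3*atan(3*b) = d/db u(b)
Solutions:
 u(b) = C1 + 3*b*atan(3*b) + sqrt(2)*exp(3*b)/3 - log(9*b^2 + 1)/2


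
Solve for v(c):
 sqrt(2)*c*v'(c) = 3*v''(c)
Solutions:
 v(c) = C1 + C2*erfi(2^(3/4)*sqrt(3)*c/6)


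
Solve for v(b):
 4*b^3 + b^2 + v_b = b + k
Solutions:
 v(b) = C1 - b^4 - b^3/3 + b^2/2 + b*k


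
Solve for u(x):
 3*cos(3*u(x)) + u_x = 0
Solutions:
 u(x) = -asin((C1 + exp(18*x))/(C1 - exp(18*x)))/3 + pi/3
 u(x) = asin((C1 + exp(18*x))/(C1 - exp(18*x)))/3


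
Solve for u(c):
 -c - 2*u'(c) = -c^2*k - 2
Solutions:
 u(c) = C1 + c^3*k/6 - c^2/4 + c


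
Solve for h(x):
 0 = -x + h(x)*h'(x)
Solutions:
 h(x) = -sqrt(C1 + x^2)
 h(x) = sqrt(C1 + x^2)


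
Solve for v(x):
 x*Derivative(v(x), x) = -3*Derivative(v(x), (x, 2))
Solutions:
 v(x) = C1 + C2*erf(sqrt(6)*x/6)


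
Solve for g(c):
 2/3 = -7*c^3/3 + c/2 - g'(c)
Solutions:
 g(c) = C1 - 7*c^4/12 + c^2/4 - 2*c/3


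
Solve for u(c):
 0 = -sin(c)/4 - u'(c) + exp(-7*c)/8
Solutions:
 u(c) = C1 + cos(c)/4 - exp(-7*c)/56


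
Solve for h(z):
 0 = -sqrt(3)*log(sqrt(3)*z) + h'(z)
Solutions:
 h(z) = C1 + sqrt(3)*z*log(z) - sqrt(3)*z + sqrt(3)*z*log(3)/2


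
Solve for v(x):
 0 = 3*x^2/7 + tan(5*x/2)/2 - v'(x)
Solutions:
 v(x) = C1 + x^3/7 - log(cos(5*x/2))/5


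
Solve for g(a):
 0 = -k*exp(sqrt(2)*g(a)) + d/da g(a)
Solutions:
 g(a) = sqrt(2)*(2*log(-1/(C1 + a*k)) - log(2))/4


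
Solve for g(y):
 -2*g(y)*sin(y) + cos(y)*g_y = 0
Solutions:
 g(y) = C1/cos(y)^2


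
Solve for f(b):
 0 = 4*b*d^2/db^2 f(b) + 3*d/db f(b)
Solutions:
 f(b) = C1 + C2*b^(1/4)


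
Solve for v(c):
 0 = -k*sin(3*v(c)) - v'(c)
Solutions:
 v(c) = -acos((-C1 - exp(6*c*k))/(C1 - exp(6*c*k)))/3 + 2*pi/3
 v(c) = acos((-C1 - exp(6*c*k))/(C1 - exp(6*c*k)))/3


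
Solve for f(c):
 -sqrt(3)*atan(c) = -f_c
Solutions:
 f(c) = C1 + sqrt(3)*(c*atan(c) - log(c^2 + 1)/2)


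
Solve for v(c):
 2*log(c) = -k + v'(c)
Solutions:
 v(c) = C1 + c*k + 2*c*log(c) - 2*c


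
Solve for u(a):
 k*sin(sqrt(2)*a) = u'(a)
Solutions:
 u(a) = C1 - sqrt(2)*k*cos(sqrt(2)*a)/2


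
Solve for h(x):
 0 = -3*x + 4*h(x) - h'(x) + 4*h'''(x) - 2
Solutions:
 h(x) = C1*exp(3^(1/3)*x*(3^(1/3)/(sqrt(1293) + 36)^(1/3) + (sqrt(1293) + 36)^(1/3))/12)*sin(3^(1/6)*x*(-3^(2/3)*(sqrt(1293) + 36)^(1/3) + 3/(sqrt(1293) + 36)^(1/3))/12) + C2*exp(3^(1/3)*x*(3^(1/3)/(sqrt(1293) + 36)^(1/3) + (sqrt(1293) + 36)^(1/3))/12)*cos(3^(1/6)*x*(-3^(2/3)*(sqrt(1293) + 36)^(1/3) + 3/(sqrt(1293) + 36)^(1/3))/12) + C3*exp(-3^(1/3)*x*(3^(1/3)/(sqrt(1293) + 36)^(1/3) + (sqrt(1293) + 36)^(1/3))/6) + 3*x/4 + 11/16


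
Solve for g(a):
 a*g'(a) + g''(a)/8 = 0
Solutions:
 g(a) = C1 + C2*erf(2*a)


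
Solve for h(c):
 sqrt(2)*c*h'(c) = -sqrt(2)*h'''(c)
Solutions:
 h(c) = C1 + Integral(C2*airyai(-c) + C3*airybi(-c), c)


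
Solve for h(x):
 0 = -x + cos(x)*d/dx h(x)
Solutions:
 h(x) = C1 + Integral(x/cos(x), x)


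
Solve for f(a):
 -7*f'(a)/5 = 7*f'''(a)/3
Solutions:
 f(a) = C1 + C2*sin(sqrt(15)*a/5) + C3*cos(sqrt(15)*a/5)


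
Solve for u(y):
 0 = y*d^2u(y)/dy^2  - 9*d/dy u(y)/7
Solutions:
 u(y) = C1 + C2*y^(16/7)


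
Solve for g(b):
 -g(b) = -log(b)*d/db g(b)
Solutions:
 g(b) = C1*exp(li(b))


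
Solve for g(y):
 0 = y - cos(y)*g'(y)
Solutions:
 g(y) = C1 + Integral(y/cos(y), y)


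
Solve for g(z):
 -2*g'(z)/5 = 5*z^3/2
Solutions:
 g(z) = C1 - 25*z^4/16


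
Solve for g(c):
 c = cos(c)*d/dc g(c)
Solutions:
 g(c) = C1 + Integral(c/cos(c), c)


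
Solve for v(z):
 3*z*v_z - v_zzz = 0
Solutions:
 v(z) = C1 + Integral(C2*airyai(3^(1/3)*z) + C3*airybi(3^(1/3)*z), z)


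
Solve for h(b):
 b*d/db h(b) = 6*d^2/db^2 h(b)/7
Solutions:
 h(b) = C1 + C2*erfi(sqrt(21)*b/6)


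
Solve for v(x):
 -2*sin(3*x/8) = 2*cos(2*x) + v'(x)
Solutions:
 v(x) = C1 - sin(2*x) + 16*cos(3*x/8)/3


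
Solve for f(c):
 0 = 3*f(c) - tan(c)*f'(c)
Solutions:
 f(c) = C1*sin(c)^3


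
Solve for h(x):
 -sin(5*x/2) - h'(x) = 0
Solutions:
 h(x) = C1 + 2*cos(5*x/2)/5


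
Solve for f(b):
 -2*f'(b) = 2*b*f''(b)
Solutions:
 f(b) = C1 + C2*log(b)


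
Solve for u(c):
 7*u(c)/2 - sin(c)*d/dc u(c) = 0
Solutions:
 u(c) = C1*(cos(c) - 1)^(7/4)/(cos(c) + 1)^(7/4)


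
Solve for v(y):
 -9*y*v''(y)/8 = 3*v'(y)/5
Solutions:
 v(y) = C1 + C2*y^(7/15)


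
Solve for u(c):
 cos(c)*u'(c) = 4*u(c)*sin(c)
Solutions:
 u(c) = C1/cos(c)^4


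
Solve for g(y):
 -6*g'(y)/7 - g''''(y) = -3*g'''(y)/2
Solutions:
 g(y) = C1 + C2*exp(y*(7*7^(1/3)/(4*sqrt(15) + 17)^(1/3) + 7^(2/3)*(4*sqrt(15) + 17)^(1/3) + 14)/28)*sin(sqrt(3)*7^(1/3)*y*(-7^(1/3)*(4*sqrt(15) + 17)^(1/3) + 7/(4*sqrt(15) + 17)^(1/3))/28) + C3*exp(y*(7*7^(1/3)/(4*sqrt(15) + 17)^(1/3) + 7^(2/3)*(4*sqrt(15) + 17)^(1/3) + 14)/28)*cos(sqrt(3)*7^(1/3)*y*(-7^(1/3)*(4*sqrt(15) + 17)^(1/3) + 7/(4*sqrt(15) + 17)^(1/3))/28) + C4*exp(y*(-7^(2/3)*(4*sqrt(15) + 17)^(1/3) - 7*7^(1/3)/(4*sqrt(15) + 17)^(1/3) + 7)/14)


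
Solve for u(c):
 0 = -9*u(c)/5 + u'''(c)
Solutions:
 u(c) = C3*exp(15^(2/3)*c/5) + (C1*sin(3*3^(1/6)*5^(2/3)*c/10) + C2*cos(3*3^(1/6)*5^(2/3)*c/10))*exp(-15^(2/3)*c/10)


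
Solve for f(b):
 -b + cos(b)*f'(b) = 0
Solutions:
 f(b) = C1 + Integral(b/cos(b), b)


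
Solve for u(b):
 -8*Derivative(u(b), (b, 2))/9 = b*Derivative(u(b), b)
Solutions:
 u(b) = C1 + C2*erf(3*b/4)


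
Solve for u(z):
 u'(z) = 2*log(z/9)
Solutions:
 u(z) = C1 + 2*z*log(z) - z*log(81) - 2*z


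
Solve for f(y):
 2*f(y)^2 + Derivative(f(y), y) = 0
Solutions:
 f(y) = 1/(C1 + 2*y)


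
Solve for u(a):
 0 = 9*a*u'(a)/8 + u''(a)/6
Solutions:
 u(a) = C1 + C2*erf(3*sqrt(6)*a/4)


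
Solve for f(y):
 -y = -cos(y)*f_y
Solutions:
 f(y) = C1 + Integral(y/cos(y), y)


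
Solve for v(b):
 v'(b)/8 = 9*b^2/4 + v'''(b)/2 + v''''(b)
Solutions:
 v(b) = C1 + C2*exp(-b*(2*2^(1/3)/(3*sqrt(69) + 25)^(1/3) + 4 + 2^(2/3)*(3*sqrt(69) + 25)^(1/3))/24)*sin(2^(1/3)*sqrt(3)*b*(-2^(1/3)*(3*sqrt(69) + 25)^(1/3) + 2/(3*sqrt(69) + 25)^(1/3))/24) + C3*exp(-b*(2*2^(1/3)/(3*sqrt(69) + 25)^(1/3) + 4 + 2^(2/3)*(3*sqrt(69) + 25)^(1/3))/24)*cos(2^(1/3)*sqrt(3)*b*(-2^(1/3)*(3*sqrt(69) + 25)^(1/3) + 2/(3*sqrt(69) + 25)^(1/3))/24) + C4*exp(b*(-2 + 2*2^(1/3)/(3*sqrt(69) + 25)^(1/3) + 2^(2/3)*(3*sqrt(69) + 25)^(1/3))/12) + 6*b^3 + 144*b


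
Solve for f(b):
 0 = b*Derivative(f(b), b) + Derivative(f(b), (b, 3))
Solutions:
 f(b) = C1 + Integral(C2*airyai(-b) + C3*airybi(-b), b)


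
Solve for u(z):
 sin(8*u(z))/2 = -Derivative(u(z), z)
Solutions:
 u(z) = -acos((-C1 - exp(8*z))/(C1 - exp(8*z)))/8 + pi/4
 u(z) = acos((-C1 - exp(8*z))/(C1 - exp(8*z)))/8


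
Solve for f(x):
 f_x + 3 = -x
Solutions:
 f(x) = C1 - x^2/2 - 3*x


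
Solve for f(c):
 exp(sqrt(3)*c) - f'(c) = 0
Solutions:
 f(c) = C1 + sqrt(3)*exp(sqrt(3)*c)/3


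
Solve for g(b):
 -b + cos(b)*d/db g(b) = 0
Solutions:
 g(b) = C1 + Integral(b/cos(b), b)


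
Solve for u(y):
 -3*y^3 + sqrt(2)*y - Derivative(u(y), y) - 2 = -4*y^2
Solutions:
 u(y) = C1 - 3*y^4/4 + 4*y^3/3 + sqrt(2)*y^2/2 - 2*y


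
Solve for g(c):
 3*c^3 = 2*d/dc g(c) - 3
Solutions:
 g(c) = C1 + 3*c^4/8 + 3*c/2


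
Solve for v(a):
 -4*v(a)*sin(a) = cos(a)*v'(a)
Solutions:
 v(a) = C1*cos(a)^4


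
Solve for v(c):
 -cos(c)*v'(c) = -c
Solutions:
 v(c) = C1 + Integral(c/cos(c), c)


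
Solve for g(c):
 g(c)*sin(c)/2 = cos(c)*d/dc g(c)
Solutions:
 g(c) = C1/sqrt(cos(c))


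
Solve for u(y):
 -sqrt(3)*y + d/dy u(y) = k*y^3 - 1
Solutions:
 u(y) = C1 + k*y^4/4 + sqrt(3)*y^2/2 - y


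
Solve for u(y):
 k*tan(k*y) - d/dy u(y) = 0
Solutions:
 u(y) = C1 + k*Piecewise((-log(cos(k*y))/k, Ne(k, 0)), (0, True))


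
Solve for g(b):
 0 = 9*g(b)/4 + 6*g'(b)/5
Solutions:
 g(b) = C1*exp(-15*b/8)


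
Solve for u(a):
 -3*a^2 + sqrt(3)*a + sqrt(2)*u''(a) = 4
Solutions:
 u(a) = C1 + C2*a + sqrt(2)*a^4/8 - sqrt(6)*a^3/12 + sqrt(2)*a^2


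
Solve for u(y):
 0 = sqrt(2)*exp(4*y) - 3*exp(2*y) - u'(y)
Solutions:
 u(y) = C1 + sqrt(2)*exp(4*y)/4 - 3*exp(2*y)/2


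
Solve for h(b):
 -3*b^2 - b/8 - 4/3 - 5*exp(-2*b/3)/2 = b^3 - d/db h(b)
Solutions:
 h(b) = C1 + b^4/4 + b^3 + b^2/16 + 4*b/3 - 15*exp(-2*b/3)/4


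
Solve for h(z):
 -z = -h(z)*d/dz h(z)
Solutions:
 h(z) = -sqrt(C1 + z^2)
 h(z) = sqrt(C1 + z^2)


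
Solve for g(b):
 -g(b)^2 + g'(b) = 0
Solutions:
 g(b) = -1/(C1 + b)


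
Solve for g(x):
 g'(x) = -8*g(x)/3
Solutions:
 g(x) = C1*exp(-8*x/3)


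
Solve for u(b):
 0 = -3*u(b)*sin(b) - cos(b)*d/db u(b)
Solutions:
 u(b) = C1*cos(b)^3


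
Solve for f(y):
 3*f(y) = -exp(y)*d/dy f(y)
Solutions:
 f(y) = C1*exp(3*exp(-y))


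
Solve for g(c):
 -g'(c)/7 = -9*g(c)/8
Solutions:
 g(c) = C1*exp(63*c/8)


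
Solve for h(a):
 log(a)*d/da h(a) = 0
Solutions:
 h(a) = C1


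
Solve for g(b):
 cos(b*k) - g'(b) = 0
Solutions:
 g(b) = C1 + sin(b*k)/k


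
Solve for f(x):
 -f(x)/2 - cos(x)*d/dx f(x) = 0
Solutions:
 f(x) = C1*(sin(x) - 1)^(1/4)/(sin(x) + 1)^(1/4)


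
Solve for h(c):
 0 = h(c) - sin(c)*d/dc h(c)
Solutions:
 h(c) = C1*sqrt(cos(c) - 1)/sqrt(cos(c) + 1)


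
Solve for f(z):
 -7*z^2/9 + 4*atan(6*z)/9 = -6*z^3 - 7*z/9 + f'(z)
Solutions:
 f(z) = C1 + 3*z^4/2 - 7*z^3/27 + 7*z^2/18 + 4*z*atan(6*z)/9 - log(36*z^2 + 1)/27


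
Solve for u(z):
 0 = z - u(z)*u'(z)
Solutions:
 u(z) = -sqrt(C1 + z^2)
 u(z) = sqrt(C1 + z^2)


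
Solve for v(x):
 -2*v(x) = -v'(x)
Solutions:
 v(x) = C1*exp(2*x)


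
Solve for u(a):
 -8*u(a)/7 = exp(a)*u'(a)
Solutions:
 u(a) = C1*exp(8*exp(-a)/7)


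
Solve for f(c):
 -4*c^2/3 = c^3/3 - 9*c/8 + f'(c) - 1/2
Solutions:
 f(c) = C1 - c^4/12 - 4*c^3/9 + 9*c^2/16 + c/2


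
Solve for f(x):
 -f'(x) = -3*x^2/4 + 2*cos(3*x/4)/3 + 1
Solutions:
 f(x) = C1 + x^3/4 - x - 8*sin(3*x/4)/9


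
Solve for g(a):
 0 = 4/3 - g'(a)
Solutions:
 g(a) = C1 + 4*a/3


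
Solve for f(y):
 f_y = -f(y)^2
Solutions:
 f(y) = 1/(C1 + y)


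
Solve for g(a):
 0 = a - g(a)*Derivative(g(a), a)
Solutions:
 g(a) = -sqrt(C1 + a^2)
 g(a) = sqrt(C1 + a^2)


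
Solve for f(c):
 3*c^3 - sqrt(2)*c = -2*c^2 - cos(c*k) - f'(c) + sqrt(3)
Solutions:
 f(c) = C1 - 3*c^4/4 - 2*c^3/3 + sqrt(2)*c^2/2 + sqrt(3)*c - sin(c*k)/k


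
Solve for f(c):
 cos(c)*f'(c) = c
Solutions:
 f(c) = C1 + Integral(c/cos(c), c)


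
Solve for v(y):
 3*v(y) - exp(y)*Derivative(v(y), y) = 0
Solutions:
 v(y) = C1*exp(-3*exp(-y))


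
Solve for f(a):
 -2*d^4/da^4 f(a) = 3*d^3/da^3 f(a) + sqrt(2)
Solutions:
 f(a) = C1 + C2*a + C3*a^2 + C4*exp(-3*a/2) - sqrt(2)*a^3/18


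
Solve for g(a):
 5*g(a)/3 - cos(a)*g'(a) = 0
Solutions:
 g(a) = C1*(sin(a) + 1)^(5/6)/(sin(a) - 1)^(5/6)


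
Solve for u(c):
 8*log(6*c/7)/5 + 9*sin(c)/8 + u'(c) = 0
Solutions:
 u(c) = C1 - 8*c*log(c)/5 - 8*c*log(6)/5 + 8*c/5 + 8*c*log(7)/5 + 9*cos(c)/8


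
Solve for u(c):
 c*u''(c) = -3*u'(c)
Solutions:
 u(c) = C1 + C2/c^2


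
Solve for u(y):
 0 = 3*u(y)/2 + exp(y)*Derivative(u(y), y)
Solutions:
 u(y) = C1*exp(3*exp(-y)/2)


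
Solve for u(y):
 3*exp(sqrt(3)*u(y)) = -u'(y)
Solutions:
 u(y) = sqrt(3)*(2*log(1/(C1 + 3*y)) - log(3))/6


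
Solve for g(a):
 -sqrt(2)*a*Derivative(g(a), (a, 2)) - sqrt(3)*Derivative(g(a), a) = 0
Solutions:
 g(a) = C1 + C2*a^(1 - sqrt(6)/2)


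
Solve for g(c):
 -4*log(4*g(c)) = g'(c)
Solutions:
 Integral(1/(log(_y) + 2*log(2)), (_y, g(c)))/4 = C1 - c


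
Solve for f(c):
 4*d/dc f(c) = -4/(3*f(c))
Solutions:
 f(c) = -sqrt(C1 - 6*c)/3
 f(c) = sqrt(C1 - 6*c)/3


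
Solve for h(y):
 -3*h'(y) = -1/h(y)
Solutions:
 h(y) = -sqrt(C1 + 6*y)/3
 h(y) = sqrt(C1 + 6*y)/3


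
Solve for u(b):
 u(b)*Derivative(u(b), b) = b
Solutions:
 u(b) = -sqrt(C1 + b^2)
 u(b) = sqrt(C1 + b^2)


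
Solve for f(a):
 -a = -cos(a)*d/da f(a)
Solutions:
 f(a) = C1 + Integral(a/cos(a), a)


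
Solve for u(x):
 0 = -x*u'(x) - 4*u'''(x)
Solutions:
 u(x) = C1 + Integral(C2*airyai(-2^(1/3)*x/2) + C3*airybi(-2^(1/3)*x/2), x)


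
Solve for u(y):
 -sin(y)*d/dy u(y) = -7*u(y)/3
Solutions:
 u(y) = C1*(cos(y) - 1)^(7/6)/(cos(y) + 1)^(7/6)


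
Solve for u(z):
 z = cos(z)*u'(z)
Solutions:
 u(z) = C1 + Integral(z/cos(z), z)


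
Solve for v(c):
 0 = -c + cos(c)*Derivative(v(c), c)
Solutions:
 v(c) = C1 + Integral(c/cos(c), c)


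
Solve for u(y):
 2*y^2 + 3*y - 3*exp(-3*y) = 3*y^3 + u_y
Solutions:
 u(y) = C1 - 3*y^4/4 + 2*y^3/3 + 3*y^2/2 + exp(-3*y)


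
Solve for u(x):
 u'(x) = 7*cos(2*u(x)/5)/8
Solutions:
 -7*x/8 - 5*log(sin(2*u(x)/5) - 1)/4 + 5*log(sin(2*u(x)/5) + 1)/4 = C1


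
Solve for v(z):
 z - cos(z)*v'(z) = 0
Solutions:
 v(z) = C1 + Integral(z/cos(z), z)


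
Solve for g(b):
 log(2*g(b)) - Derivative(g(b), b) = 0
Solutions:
 -Integral(1/(log(_y) + log(2)), (_y, g(b))) = C1 - b


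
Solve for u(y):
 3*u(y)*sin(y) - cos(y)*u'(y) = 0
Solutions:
 u(y) = C1/cos(y)^3


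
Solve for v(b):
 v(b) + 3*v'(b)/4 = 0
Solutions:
 v(b) = C1*exp(-4*b/3)


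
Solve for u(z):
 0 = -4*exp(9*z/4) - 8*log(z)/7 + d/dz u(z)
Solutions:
 u(z) = C1 + 8*z*log(z)/7 - 8*z/7 + 16*exp(9*z/4)/9


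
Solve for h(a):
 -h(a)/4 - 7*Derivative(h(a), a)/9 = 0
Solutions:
 h(a) = C1*exp(-9*a/28)


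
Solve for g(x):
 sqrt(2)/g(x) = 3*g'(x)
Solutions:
 g(x) = -sqrt(C1 + 6*sqrt(2)*x)/3
 g(x) = sqrt(C1 + 6*sqrt(2)*x)/3


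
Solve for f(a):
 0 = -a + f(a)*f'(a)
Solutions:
 f(a) = -sqrt(C1 + a^2)
 f(a) = sqrt(C1 + a^2)


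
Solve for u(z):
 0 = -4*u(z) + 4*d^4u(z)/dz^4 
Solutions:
 u(z) = C1*exp(-z) + C2*exp(z) + C3*sin(z) + C4*cos(z)


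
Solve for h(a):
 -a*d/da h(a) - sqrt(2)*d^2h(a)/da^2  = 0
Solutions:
 h(a) = C1 + C2*erf(2^(1/4)*a/2)


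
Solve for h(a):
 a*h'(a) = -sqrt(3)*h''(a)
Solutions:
 h(a) = C1 + C2*erf(sqrt(2)*3^(3/4)*a/6)


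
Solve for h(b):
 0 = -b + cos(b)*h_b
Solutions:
 h(b) = C1 + Integral(b/cos(b), b)


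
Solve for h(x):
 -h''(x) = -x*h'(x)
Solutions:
 h(x) = C1 + C2*erfi(sqrt(2)*x/2)


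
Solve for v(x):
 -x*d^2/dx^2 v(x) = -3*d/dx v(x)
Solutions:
 v(x) = C1 + C2*x^4


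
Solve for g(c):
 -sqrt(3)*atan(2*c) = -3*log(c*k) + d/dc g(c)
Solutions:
 g(c) = C1 + 3*c*log(c*k) - 3*c - sqrt(3)*(c*atan(2*c) - log(4*c^2 + 1)/4)


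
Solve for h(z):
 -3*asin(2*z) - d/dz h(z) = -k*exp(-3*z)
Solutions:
 h(z) = C1 - k*exp(-3*z)/3 - 3*z*asin(2*z) - 3*sqrt(1 - 4*z^2)/2


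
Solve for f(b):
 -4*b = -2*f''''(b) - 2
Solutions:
 f(b) = C1 + C2*b + C3*b^2 + C4*b^3 + b^5/60 - b^4/24


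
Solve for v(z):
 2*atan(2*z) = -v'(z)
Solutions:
 v(z) = C1 - 2*z*atan(2*z) + log(4*z^2 + 1)/2


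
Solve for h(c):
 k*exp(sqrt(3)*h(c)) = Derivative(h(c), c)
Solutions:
 h(c) = sqrt(3)*(2*log(-1/(C1 + c*k)) - log(3))/6


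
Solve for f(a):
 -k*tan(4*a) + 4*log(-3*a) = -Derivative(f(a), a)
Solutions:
 f(a) = C1 - 4*a*log(-a) - 4*a*log(3) + 4*a - k*log(cos(4*a))/4


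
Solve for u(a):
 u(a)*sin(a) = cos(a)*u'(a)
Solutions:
 u(a) = C1/cos(a)


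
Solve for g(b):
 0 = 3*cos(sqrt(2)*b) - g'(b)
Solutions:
 g(b) = C1 + 3*sqrt(2)*sin(sqrt(2)*b)/2


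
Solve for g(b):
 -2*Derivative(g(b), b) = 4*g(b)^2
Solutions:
 g(b) = 1/(C1 + 2*b)


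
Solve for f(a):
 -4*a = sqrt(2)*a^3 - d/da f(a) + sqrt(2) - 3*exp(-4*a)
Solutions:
 f(a) = C1 + sqrt(2)*a^4/4 + 2*a^2 + sqrt(2)*a + 3*exp(-4*a)/4


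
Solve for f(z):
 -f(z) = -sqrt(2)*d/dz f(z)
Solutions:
 f(z) = C1*exp(sqrt(2)*z/2)


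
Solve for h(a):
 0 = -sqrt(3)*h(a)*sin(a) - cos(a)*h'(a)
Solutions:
 h(a) = C1*cos(a)^(sqrt(3))


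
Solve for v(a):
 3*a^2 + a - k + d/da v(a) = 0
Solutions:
 v(a) = C1 - a^3 - a^2/2 + a*k


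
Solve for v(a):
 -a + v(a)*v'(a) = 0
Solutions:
 v(a) = -sqrt(C1 + a^2)
 v(a) = sqrt(C1 + a^2)


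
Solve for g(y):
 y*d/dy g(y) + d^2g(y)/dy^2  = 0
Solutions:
 g(y) = C1 + C2*erf(sqrt(2)*y/2)


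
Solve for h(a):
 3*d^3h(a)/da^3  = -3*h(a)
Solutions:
 h(a) = C3*exp(-a) + (C1*sin(sqrt(3)*a/2) + C2*cos(sqrt(3)*a/2))*exp(a/2)


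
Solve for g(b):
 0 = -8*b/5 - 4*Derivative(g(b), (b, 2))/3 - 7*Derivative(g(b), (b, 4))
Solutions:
 g(b) = C1 + C2*b + C3*sin(2*sqrt(21)*b/21) + C4*cos(2*sqrt(21)*b/21) - b^3/5


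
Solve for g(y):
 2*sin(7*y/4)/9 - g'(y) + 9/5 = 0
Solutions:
 g(y) = C1 + 9*y/5 - 8*cos(7*y/4)/63


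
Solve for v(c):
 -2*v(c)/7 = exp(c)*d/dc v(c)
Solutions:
 v(c) = C1*exp(2*exp(-c)/7)


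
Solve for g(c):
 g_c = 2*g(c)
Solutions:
 g(c) = C1*exp(2*c)


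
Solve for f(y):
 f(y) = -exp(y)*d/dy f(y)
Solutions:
 f(y) = C1*exp(exp(-y))


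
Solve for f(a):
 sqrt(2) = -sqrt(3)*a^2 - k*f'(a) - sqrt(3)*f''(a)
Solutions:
 f(a) = C1 + C2*exp(-sqrt(3)*a*k/3) - sqrt(3)*a^3/(3*k) + 3*a^2/k^2 - sqrt(2)*a/k - 6*sqrt(3)*a/k^3


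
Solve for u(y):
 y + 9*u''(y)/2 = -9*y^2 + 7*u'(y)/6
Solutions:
 u(y) = C1 + C2*exp(7*y/27) + 18*y^3/7 + 1479*y^2/49 + 79866*y/343


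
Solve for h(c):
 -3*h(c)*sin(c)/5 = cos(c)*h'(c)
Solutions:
 h(c) = C1*cos(c)^(3/5)


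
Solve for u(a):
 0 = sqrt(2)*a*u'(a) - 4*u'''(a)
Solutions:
 u(a) = C1 + Integral(C2*airyai(sqrt(2)*a/2) + C3*airybi(sqrt(2)*a/2), a)


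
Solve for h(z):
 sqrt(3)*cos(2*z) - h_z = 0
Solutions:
 h(z) = C1 + sqrt(3)*sin(2*z)/2


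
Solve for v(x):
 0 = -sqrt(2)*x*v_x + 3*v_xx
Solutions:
 v(x) = C1 + C2*erfi(2^(3/4)*sqrt(3)*x/6)


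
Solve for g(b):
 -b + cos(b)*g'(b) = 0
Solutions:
 g(b) = C1 + Integral(b/cos(b), b)


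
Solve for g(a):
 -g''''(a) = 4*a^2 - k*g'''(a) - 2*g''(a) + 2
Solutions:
 g(a) = C1 + C2*a + C3*exp(a*(k - sqrt(k^2 + 8))/2) + C4*exp(a*(k + sqrt(k^2 + 8))/2) + a^4/6 - a^3*k/3 + a^2*(k^2 + 3)/2


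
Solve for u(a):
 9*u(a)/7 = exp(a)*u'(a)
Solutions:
 u(a) = C1*exp(-9*exp(-a)/7)


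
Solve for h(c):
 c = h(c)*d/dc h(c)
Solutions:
 h(c) = -sqrt(C1 + c^2)
 h(c) = sqrt(C1 + c^2)


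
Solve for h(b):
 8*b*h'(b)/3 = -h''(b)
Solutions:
 h(b) = C1 + C2*erf(2*sqrt(3)*b/3)


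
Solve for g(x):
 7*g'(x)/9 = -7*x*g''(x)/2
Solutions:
 g(x) = C1 + C2*x^(7/9)


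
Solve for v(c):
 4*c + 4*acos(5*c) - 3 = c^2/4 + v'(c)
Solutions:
 v(c) = C1 - c^3/12 + 2*c^2 + 4*c*acos(5*c) - 3*c - 4*sqrt(1 - 25*c^2)/5


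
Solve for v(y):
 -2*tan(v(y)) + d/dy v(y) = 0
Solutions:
 v(y) = pi - asin(C1*exp(2*y))
 v(y) = asin(C1*exp(2*y))


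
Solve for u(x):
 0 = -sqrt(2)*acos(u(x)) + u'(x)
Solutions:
 Integral(1/acos(_y), (_y, u(x))) = C1 + sqrt(2)*x


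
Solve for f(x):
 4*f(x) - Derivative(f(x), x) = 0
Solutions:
 f(x) = C1*exp(4*x)


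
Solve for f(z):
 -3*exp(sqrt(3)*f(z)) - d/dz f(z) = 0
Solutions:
 f(z) = sqrt(3)*(2*log(1/(C1 + 3*z)) - log(3))/6


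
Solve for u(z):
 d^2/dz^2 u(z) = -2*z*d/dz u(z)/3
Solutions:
 u(z) = C1 + C2*erf(sqrt(3)*z/3)


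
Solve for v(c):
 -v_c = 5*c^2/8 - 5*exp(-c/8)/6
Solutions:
 v(c) = C1 - 5*c^3/24 - 20*exp(-c/8)/3


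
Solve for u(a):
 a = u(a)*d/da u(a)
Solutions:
 u(a) = -sqrt(C1 + a^2)
 u(a) = sqrt(C1 + a^2)


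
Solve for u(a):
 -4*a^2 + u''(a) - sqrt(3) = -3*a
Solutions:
 u(a) = C1 + C2*a + a^4/3 - a^3/2 + sqrt(3)*a^2/2


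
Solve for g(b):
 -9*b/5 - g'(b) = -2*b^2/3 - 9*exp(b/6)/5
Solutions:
 g(b) = C1 + 2*b^3/9 - 9*b^2/10 + 54*exp(b/6)/5


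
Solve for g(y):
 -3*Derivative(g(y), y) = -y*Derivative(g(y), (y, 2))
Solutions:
 g(y) = C1 + C2*y^4


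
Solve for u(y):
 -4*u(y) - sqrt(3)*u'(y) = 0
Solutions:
 u(y) = C1*exp(-4*sqrt(3)*y/3)


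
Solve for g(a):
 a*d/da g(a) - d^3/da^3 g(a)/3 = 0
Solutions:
 g(a) = C1 + Integral(C2*airyai(3^(1/3)*a) + C3*airybi(3^(1/3)*a), a)


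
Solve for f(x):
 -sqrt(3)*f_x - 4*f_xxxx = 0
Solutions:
 f(x) = C1 + C4*exp(-2^(1/3)*3^(1/6)*x/2) + (C2*sin(2^(1/3)*3^(2/3)*x/4) + C3*cos(2^(1/3)*3^(2/3)*x/4))*exp(2^(1/3)*3^(1/6)*x/4)


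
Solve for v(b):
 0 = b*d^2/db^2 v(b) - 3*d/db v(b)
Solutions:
 v(b) = C1 + C2*b^4


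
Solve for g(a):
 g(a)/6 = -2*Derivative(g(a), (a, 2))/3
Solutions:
 g(a) = C1*sin(a/2) + C2*cos(a/2)


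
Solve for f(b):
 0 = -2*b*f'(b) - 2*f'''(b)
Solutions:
 f(b) = C1 + Integral(C2*airyai(-b) + C3*airybi(-b), b)


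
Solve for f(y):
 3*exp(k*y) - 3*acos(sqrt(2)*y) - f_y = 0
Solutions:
 f(y) = C1 - 3*y*acos(sqrt(2)*y) + 3*sqrt(2)*sqrt(1 - 2*y^2)/2 + 3*Piecewise((exp(k*y)/k, Ne(k, 0)), (y, True))


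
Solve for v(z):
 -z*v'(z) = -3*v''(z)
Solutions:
 v(z) = C1 + C2*erfi(sqrt(6)*z/6)


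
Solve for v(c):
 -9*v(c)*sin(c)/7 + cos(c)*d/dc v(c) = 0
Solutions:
 v(c) = C1/cos(c)^(9/7)


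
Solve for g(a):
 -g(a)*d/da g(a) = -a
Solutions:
 g(a) = -sqrt(C1 + a^2)
 g(a) = sqrt(C1 + a^2)


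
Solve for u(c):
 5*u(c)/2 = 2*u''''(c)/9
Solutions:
 u(c) = C1*exp(-5^(1/4)*sqrt(6)*c/2) + C2*exp(5^(1/4)*sqrt(6)*c/2) + C3*sin(5^(1/4)*sqrt(6)*c/2) + C4*cos(5^(1/4)*sqrt(6)*c/2)


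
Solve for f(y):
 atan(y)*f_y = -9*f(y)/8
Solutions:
 f(y) = C1*exp(-9*Integral(1/atan(y), y)/8)


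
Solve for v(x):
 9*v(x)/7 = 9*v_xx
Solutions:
 v(x) = C1*exp(-sqrt(7)*x/7) + C2*exp(sqrt(7)*x/7)


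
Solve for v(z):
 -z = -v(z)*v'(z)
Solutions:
 v(z) = -sqrt(C1 + z^2)
 v(z) = sqrt(C1 + z^2)


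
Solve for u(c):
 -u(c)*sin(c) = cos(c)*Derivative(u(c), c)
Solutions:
 u(c) = C1*cos(c)


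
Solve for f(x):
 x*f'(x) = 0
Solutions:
 f(x) = C1


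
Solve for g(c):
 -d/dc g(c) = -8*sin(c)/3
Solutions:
 g(c) = C1 - 8*cos(c)/3


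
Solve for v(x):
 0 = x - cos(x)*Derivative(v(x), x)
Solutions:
 v(x) = C1 + Integral(x/cos(x), x)


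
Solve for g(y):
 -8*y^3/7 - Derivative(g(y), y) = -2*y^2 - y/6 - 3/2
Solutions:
 g(y) = C1 - 2*y^4/7 + 2*y^3/3 + y^2/12 + 3*y/2


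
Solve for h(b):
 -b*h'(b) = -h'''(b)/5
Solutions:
 h(b) = C1 + Integral(C2*airyai(5^(1/3)*b) + C3*airybi(5^(1/3)*b), b)


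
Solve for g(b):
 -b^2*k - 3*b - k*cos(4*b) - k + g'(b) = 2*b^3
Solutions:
 g(b) = C1 + b^4/2 + b^3*k/3 + 3*b^2/2 + b*k + k*sin(4*b)/4


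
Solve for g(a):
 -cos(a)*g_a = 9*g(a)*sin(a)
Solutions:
 g(a) = C1*cos(a)^9


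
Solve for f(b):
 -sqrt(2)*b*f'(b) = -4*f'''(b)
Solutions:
 f(b) = C1 + Integral(C2*airyai(sqrt(2)*b/2) + C3*airybi(sqrt(2)*b/2), b)


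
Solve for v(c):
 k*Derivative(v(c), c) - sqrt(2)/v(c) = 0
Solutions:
 v(c) = -sqrt(C1 + 2*sqrt(2)*c/k)
 v(c) = sqrt(C1 + 2*sqrt(2)*c/k)


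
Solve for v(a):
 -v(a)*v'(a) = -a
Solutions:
 v(a) = -sqrt(C1 + a^2)
 v(a) = sqrt(C1 + a^2)


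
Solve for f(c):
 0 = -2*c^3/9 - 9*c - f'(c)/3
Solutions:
 f(c) = C1 - c^4/6 - 27*c^2/2


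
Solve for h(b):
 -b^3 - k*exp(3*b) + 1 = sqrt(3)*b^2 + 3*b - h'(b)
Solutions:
 h(b) = C1 + b^4/4 + sqrt(3)*b^3/3 + 3*b^2/2 - b + k*exp(3*b)/3


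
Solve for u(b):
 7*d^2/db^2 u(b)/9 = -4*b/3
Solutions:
 u(b) = C1 + C2*b - 2*b^3/7


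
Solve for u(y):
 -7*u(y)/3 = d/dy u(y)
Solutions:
 u(y) = C1*exp(-7*y/3)


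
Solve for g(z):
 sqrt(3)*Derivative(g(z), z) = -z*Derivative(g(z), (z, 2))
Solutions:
 g(z) = C1 + C2*z^(1 - sqrt(3))


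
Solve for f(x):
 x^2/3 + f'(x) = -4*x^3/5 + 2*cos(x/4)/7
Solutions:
 f(x) = C1 - x^4/5 - x^3/9 + 8*sin(x/4)/7


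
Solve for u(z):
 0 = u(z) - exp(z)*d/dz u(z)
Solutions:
 u(z) = C1*exp(-exp(-z))


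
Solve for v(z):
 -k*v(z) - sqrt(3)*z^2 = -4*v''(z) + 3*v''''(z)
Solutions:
 v(z) = C1*exp(-sqrt(3)*z*sqrt(2 - sqrt(4 - 3*k))/3) + C2*exp(sqrt(3)*z*sqrt(2 - sqrt(4 - 3*k))/3) + C3*exp(-sqrt(3)*z*sqrt(sqrt(4 - 3*k) + 2)/3) + C4*exp(sqrt(3)*z*sqrt(sqrt(4 - 3*k) + 2)/3) - sqrt(3)*z^2/k - 8*sqrt(3)/k^2


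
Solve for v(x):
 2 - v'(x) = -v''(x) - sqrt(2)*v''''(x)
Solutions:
 v(x) = C1 + C2*exp(-x*(-2*2^(1/6)*3^(2/3)/(9*sqrt(2) + sqrt(6)*sqrt(2*sqrt(2) + 27))^(1/3) + 6^(1/3)*(9*sqrt(2) + sqrt(6)*sqrt(2*sqrt(2) + 27))^(1/3))/12)*sin(x*(6*6^(1/6)/(9*sqrt(2) + sqrt(6)*sqrt(2*sqrt(2) + 27))^(1/3) + 2^(1/3)*3^(5/6)*(9*sqrt(2) + sqrt(6)*sqrt(2*sqrt(2) + 27))^(1/3))/12) + C3*exp(-x*(-2*2^(1/6)*3^(2/3)/(9*sqrt(2) + sqrt(6)*sqrt(2*sqrt(2) + 27))^(1/3) + 6^(1/3)*(9*sqrt(2) + sqrt(6)*sqrt(2*sqrt(2) + 27))^(1/3))/12)*cos(x*(6*6^(1/6)/(9*sqrt(2) + sqrt(6)*sqrt(2*sqrt(2) + 27))^(1/3) + 2^(1/3)*3^(5/6)*(9*sqrt(2) + sqrt(6)*sqrt(2*sqrt(2) + 27))^(1/3))/12) + C4*exp(x*(-2*2^(1/6)*3^(2/3)/(9*sqrt(2) + sqrt(6)*sqrt(2*sqrt(2) + 27))^(1/3) + 6^(1/3)*(9*sqrt(2) + sqrt(6)*sqrt(2*sqrt(2) + 27))^(1/3))/6) + 2*x


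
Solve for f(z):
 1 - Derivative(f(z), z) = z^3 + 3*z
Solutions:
 f(z) = C1 - z^4/4 - 3*z^2/2 + z


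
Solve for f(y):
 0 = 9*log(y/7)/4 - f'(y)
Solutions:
 f(y) = C1 + 9*y*log(y)/4 - 9*y*log(7)/4 - 9*y/4


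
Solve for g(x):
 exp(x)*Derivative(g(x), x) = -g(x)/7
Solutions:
 g(x) = C1*exp(exp(-x)/7)


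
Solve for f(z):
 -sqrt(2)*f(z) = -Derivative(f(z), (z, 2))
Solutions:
 f(z) = C1*exp(-2^(1/4)*z) + C2*exp(2^(1/4)*z)


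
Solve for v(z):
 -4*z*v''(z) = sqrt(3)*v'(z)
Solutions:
 v(z) = C1 + C2*z^(1 - sqrt(3)/4)


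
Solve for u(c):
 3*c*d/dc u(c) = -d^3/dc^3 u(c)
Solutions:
 u(c) = C1 + Integral(C2*airyai(-3^(1/3)*c) + C3*airybi(-3^(1/3)*c), c)


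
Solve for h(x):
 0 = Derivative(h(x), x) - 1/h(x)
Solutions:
 h(x) = -sqrt(C1 + 2*x)
 h(x) = sqrt(C1 + 2*x)


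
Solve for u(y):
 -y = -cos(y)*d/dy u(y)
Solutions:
 u(y) = C1 + Integral(y/cos(y), y)


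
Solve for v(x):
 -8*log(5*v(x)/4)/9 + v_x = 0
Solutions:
 9*Integral(1/(-log(_y) - log(5) + 2*log(2)), (_y, v(x)))/8 = C1 - x


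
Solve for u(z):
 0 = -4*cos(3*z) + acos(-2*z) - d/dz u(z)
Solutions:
 u(z) = C1 + z*acos(-2*z) + sqrt(1 - 4*z^2)/2 - 4*sin(3*z)/3


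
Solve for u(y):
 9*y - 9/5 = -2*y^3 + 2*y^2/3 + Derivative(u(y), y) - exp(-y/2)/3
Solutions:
 u(y) = C1 + y^4/2 - 2*y^3/9 + 9*y^2/2 - 9*y/5 - 2*exp(-y/2)/3


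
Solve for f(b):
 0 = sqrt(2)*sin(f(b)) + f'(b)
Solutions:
 f(b) = -acos((-C1 - exp(2*sqrt(2)*b))/(C1 - exp(2*sqrt(2)*b))) + 2*pi
 f(b) = acos((-C1 - exp(2*sqrt(2)*b))/(C1 - exp(2*sqrt(2)*b)))


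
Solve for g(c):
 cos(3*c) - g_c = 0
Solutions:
 g(c) = C1 + sin(3*c)/3


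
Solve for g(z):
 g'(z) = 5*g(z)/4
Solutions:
 g(z) = C1*exp(5*z/4)


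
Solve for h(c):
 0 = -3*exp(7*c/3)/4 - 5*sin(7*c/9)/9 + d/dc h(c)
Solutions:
 h(c) = C1 + 9*exp(7*c/3)/28 - 5*cos(7*c/9)/7


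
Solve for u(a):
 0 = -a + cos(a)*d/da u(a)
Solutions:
 u(a) = C1 + Integral(a/cos(a), a)


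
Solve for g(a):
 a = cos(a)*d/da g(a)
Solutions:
 g(a) = C1 + Integral(a/cos(a), a)
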